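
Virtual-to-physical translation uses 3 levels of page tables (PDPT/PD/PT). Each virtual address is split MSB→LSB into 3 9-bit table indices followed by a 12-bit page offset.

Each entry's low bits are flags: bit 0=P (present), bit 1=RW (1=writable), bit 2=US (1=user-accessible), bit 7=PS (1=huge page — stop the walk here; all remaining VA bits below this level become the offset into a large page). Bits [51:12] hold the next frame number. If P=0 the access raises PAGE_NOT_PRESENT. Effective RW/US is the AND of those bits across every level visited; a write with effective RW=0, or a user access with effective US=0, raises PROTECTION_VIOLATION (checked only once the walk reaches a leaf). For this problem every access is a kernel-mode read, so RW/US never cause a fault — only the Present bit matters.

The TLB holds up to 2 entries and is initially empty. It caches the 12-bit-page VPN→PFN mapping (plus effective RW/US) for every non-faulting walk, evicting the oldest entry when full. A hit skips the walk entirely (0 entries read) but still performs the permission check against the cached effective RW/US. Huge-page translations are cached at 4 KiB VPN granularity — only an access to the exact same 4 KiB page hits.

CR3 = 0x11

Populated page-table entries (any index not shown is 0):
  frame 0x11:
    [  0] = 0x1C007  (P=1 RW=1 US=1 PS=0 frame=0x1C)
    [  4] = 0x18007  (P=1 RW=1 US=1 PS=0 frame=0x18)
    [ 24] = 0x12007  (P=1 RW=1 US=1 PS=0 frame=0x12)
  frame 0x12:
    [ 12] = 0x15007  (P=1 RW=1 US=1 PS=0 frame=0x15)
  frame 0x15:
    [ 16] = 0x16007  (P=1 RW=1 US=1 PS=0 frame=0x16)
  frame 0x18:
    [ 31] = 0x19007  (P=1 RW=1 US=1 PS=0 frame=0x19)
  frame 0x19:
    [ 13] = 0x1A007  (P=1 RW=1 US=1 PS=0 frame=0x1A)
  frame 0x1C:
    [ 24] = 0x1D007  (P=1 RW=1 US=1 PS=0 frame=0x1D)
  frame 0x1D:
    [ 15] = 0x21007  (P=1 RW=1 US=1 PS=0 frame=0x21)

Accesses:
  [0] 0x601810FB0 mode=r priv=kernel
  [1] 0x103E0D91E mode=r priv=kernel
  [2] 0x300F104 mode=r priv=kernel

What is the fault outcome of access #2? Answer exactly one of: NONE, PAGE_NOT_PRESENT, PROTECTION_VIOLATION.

Trace:
#0 VA=0x601810FB0 (r,kernel):
  L0: frame=0x11 idx=24 entry=0x12007 [P=1 RW=1 US=1 PS=0]
  L1: frame=0x12 idx=12 entry=0x15007 [P=1 RW=1 US=1 PS=0]
  L2: frame=0x15 idx=16 entry=0x16007 [P=1 RW=1 US=1 PS=0]
  → PA=0x16FB0  (3 entries read)
#1 VA=0x103E0D91E (r,kernel):
  L0: frame=0x11 idx=4 entry=0x18007 [P=1 RW=1 US=1 PS=0]
  L1: frame=0x18 idx=31 entry=0x19007 [P=1 RW=1 US=1 PS=0]
  L2: frame=0x19 idx=13 entry=0x1A007 [P=1 RW=1 US=1 PS=0]
  → PA=0x1A91E  (3 entries read)
#2 VA=0x300F104 (r,kernel):
  L0: frame=0x11 idx=0 entry=0x1C007 [P=1 RW=1 US=1 PS=0]
  L1: frame=0x1C idx=24 entry=0x1D007 [P=1 RW=1 US=1 PS=0]
  L2: frame=0x1D idx=15 entry=0x21007 [P=1 RW=1 US=1 PS=0]
  → PA=0x21104  (3 entries read)

Access #2 fault: NONE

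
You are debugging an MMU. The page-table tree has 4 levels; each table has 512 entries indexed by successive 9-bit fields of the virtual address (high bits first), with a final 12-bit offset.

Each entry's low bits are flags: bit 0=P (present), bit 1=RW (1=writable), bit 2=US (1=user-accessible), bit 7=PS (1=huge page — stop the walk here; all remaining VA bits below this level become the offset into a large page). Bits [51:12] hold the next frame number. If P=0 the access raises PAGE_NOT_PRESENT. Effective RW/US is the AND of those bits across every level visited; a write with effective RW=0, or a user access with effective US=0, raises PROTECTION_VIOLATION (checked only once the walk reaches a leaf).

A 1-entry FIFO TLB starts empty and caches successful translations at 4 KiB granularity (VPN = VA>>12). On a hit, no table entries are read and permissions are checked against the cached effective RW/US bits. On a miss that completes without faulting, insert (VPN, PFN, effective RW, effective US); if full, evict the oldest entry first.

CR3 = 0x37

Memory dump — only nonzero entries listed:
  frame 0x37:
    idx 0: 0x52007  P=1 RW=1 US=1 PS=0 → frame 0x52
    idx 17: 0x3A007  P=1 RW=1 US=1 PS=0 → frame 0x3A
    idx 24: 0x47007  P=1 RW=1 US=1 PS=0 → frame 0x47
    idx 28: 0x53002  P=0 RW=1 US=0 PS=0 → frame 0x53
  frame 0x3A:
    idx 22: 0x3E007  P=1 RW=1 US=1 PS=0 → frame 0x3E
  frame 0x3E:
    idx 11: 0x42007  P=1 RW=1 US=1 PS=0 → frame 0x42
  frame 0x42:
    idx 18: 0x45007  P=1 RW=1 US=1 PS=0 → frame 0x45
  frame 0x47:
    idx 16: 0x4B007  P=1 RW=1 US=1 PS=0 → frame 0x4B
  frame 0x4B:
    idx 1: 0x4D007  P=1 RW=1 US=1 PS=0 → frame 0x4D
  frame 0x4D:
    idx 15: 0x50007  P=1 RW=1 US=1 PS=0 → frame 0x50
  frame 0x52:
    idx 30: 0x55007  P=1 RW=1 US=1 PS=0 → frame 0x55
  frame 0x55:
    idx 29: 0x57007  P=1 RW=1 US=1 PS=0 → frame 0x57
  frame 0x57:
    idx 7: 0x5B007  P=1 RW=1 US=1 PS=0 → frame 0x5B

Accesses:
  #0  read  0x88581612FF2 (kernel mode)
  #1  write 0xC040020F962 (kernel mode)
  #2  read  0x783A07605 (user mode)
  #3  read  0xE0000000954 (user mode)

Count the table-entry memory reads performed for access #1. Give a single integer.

Walk each access:
#0 VA=0x88581612FF2 (r,kernel):
  [0] read 0x37 idx=17: raw=0x3A007 flags P=1 W=1 U=1 S=0
  [1] read 0x3A idx=22: raw=0x3E007 flags P=1 W=1 U=1 S=0
  [2] read 0x3E idx=11: raw=0x42007 flags P=1 W=1 U=1 S=0
  [3] read 0x42 idx=18: raw=0x45007 flags P=1 W=1 U=1 S=0
  ✓ 0x45FF2  — 4 lookups
#1 VA=0xC040020F962 (w,kernel):
  [0] read 0x37 idx=24: raw=0x47007 flags P=1 W=1 U=1 S=0
  [1] read 0x47 idx=16: raw=0x4B007 flags P=1 W=1 U=1 S=0
  [2] read 0x4B idx=1: raw=0x4D007 flags P=1 W=1 U=1 S=0
  [3] read 0x4D idx=15: raw=0x50007 flags P=1 W=1 U=1 S=0
  ✓ 0x50962  — 4 lookups
#2 VA=0x783A07605 (r,user):
  [0] read 0x37 idx=0: raw=0x52007 flags P=1 W=1 U=1 S=0
  [1] read 0x52 idx=30: raw=0x55007 flags P=1 W=1 U=1 S=0
  [2] read 0x55 idx=29: raw=0x57007 flags P=1 W=1 U=1 S=0
  [3] read 0x57 idx=7: raw=0x5B007 flags P=1 W=1 U=1 S=0
  ✓ 0x5B605  — 4 lookups
#3 VA=0xE0000000954 (r,user):
  [0] read 0x37 idx=28: raw=0x53002 flags P=0 W=1 U=0 S=0
  → PAGE_NOT_PRESENT  (1 entries read)

Entries read for #1: 4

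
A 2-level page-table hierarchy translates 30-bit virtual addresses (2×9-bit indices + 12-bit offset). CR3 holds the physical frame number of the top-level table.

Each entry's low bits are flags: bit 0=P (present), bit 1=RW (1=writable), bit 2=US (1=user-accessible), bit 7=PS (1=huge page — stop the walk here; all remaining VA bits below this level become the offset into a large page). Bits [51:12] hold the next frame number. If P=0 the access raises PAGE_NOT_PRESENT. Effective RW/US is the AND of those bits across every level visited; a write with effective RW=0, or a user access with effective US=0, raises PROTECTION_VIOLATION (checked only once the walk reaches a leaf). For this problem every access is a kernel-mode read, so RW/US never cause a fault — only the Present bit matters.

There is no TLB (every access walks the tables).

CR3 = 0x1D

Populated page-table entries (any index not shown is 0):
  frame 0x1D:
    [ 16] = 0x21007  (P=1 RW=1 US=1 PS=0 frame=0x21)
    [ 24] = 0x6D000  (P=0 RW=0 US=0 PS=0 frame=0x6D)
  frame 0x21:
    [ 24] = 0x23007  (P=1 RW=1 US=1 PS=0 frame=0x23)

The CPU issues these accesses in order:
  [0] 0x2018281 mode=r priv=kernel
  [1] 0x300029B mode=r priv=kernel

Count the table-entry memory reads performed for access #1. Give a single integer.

Per-access translation:
#0 VA=0x2018281 (r,kernel):
  L0: frame=0x1D idx=16 entry=0x21007 [P=1 RW=1 US=1 PS=0]
  L1: frame=0x21 idx=24 entry=0x23007 [P=1 RW=1 US=1 PS=0]
  ✓ 0x23281  — 2 lookups
#1 VA=0x300029B (r,kernel):
  L0: frame=0x1D idx=24 entry=0x6D000 [P=0 RW=0 US=0 PS=0]
  → PAGE_NOT_PRESENT  (1 entries read)

Entries read for #1: 1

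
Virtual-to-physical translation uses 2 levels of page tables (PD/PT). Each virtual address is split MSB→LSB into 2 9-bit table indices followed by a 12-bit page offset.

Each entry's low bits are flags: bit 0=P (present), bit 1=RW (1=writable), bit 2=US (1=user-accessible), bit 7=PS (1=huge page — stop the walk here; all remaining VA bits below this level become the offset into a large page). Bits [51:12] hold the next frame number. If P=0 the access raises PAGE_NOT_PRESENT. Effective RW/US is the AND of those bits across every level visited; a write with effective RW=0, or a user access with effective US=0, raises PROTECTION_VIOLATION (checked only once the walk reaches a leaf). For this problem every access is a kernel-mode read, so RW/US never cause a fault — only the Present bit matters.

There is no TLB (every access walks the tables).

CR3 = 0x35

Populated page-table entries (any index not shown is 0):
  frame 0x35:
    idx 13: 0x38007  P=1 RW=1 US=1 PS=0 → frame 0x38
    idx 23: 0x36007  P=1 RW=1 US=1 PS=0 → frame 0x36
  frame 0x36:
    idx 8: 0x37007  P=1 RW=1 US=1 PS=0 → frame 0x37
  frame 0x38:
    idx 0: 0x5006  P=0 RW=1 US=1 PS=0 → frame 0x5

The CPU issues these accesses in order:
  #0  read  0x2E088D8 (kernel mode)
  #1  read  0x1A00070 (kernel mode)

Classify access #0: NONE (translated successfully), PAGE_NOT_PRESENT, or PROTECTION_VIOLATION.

Trace:
#0 VA=0x2E088D8 (r,kernel):
  lvl0: tbl 0x35, slot 23 ⇒ 0x36007 (P1/RW1/US1/PS0)
  lvl1: tbl 0x36, slot 8 ⇒ 0x37007 (P1/RW1/US1/PS0)
  ⇒ phys 0x378D8  [2 reads]
#1 VA=0x1A00070 (r,kernel):
  lvl0: tbl 0x35, slot 13 ⇒ 0x38007 (P1/RW1/US1/PS0)
  lvl1: tbl 0x38, slot 0 ⇒ 0x5006 (P0/RW1/US1/PS0)
  → PAGE_NOT_PRESENT  (2 entries read)

Access #0 fault: NONE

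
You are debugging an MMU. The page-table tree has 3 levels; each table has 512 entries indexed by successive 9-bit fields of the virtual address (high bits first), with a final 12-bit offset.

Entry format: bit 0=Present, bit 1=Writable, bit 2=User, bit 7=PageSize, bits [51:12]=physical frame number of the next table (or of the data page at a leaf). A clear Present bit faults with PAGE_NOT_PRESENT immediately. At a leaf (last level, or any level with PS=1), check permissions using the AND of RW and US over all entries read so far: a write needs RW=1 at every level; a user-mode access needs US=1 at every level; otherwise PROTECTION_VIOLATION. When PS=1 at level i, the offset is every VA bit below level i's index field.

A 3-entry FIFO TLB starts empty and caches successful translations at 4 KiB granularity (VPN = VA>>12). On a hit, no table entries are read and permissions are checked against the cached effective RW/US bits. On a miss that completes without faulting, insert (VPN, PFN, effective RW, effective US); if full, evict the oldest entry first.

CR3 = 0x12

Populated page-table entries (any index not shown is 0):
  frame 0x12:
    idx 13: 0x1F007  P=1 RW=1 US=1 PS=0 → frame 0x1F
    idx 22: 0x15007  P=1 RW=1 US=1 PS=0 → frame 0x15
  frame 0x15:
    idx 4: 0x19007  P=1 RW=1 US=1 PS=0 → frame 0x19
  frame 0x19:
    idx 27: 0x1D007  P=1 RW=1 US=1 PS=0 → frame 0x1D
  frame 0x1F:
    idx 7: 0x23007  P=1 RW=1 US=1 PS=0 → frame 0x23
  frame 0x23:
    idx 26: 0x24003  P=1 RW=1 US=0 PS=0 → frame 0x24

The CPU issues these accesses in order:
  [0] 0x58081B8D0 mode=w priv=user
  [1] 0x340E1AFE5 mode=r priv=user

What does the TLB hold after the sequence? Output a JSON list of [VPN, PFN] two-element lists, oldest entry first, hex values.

Trace:
#0 VA=0x58081B8D0 (w,user):
  L0: frame=0x12 idx=22 entry=0x15007 [P=1 RW=1 US=1 PS=0]
  L1: frame=0x15 idx=4 entry=0x19007 [P=1 RW=1 US=1 PS=0]
  L2: frame=0x19 idx=27 entry=0x1D007 [P=1 RW=1 US=1 PS=0]
  → PA=0x1D8D0  (3 entries read)
#1 VA=0x340E1AFE5 (r,user):
  L0: frame=0x12 idx=13 entry=0x1F007 [P=1 RW=1 US=1 PS=0]
  L1: frame=0x1F idx=7 entry=0x23007 [P=1 RW=1 US=1 PS=0]
  L2: frame=0x23 idx=26 entry=0x24003 [P=1 RW=1 US=0 PS=0]
  ✗ PROTECTION_VIOLATION  [3 reads]

TLB: [["0x58081B", "0x1D"]]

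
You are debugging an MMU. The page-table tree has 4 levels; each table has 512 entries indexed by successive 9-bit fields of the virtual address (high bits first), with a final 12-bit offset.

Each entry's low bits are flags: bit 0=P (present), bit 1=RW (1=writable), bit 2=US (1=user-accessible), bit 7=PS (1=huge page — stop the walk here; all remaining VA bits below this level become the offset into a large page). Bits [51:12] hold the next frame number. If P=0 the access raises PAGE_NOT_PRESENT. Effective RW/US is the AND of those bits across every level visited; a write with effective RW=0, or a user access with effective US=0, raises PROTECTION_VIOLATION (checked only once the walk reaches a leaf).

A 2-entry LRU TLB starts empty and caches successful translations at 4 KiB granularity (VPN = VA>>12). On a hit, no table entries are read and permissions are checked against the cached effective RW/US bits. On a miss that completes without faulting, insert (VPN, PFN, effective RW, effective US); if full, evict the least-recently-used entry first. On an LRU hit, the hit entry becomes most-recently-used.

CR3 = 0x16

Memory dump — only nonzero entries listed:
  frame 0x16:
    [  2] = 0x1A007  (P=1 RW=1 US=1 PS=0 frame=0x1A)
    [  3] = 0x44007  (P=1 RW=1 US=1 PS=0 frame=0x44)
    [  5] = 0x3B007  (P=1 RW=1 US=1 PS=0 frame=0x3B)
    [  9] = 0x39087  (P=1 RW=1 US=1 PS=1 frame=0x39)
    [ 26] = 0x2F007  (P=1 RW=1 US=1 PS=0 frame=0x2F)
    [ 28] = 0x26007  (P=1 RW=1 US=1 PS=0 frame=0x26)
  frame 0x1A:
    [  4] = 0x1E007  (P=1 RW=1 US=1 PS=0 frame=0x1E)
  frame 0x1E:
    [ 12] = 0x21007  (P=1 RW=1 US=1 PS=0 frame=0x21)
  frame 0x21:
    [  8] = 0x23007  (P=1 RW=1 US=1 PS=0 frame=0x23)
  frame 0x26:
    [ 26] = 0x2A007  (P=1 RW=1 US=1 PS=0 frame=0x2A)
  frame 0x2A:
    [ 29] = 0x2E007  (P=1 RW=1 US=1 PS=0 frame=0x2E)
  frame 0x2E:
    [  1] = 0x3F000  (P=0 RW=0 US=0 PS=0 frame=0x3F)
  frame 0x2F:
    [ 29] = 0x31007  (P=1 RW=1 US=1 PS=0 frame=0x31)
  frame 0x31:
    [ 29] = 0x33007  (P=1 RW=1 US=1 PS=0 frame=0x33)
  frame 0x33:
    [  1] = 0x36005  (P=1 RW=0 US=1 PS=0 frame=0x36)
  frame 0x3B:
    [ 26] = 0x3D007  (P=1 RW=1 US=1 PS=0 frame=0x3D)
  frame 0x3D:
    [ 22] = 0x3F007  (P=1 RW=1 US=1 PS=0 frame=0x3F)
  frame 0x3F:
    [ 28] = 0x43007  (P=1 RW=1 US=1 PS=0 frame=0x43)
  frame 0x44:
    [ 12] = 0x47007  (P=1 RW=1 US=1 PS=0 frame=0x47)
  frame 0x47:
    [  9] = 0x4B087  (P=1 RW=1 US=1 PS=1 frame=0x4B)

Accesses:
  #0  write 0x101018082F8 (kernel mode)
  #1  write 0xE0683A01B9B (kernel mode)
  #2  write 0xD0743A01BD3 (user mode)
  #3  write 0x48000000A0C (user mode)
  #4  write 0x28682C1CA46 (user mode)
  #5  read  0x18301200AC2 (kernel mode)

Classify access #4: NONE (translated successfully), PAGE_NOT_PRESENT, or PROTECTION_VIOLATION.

Trace:
#0 VA=0x101018082F8 (w,kernel):
  L0: frame=0x16 idx=2 entry=0x1A007 [P=1 RW=1 US=1 PS=0]
  L1: frame=0x1A idx=4 entry=0x1E007 [P=1 RW=1 US=1 PS=0]
  L2: frame=0x1E idx=12 entry=0x21007 [P=1 RW=1 US=1 PS=0]
  L3: frame=0x21 idx=8 entry=0x23007 [P=1 RW=1 US=1 PS=0]
  ✓ 0x232F8  — 4 lookups
#1 VA=0xE0683A01B9B (w,kernel):
  L0: frame=0x16 idx=28 entry=0x26007 [P=1 RW=1 US=1 PS=0]
  L1: frame=0x26 idx=26 entry=0x2A007 [P=1 RW=1 US=1 PS=0]
  L2: frame=0x2A idx=29 entry=0x2E007 [P=1 RW=1 US=1 PS=0]
  L3: frame=0x2E idx=1 entry=0x3F000 [P=0 RW=0 US=0 PS=0]
  ⇒ fault: PAGE_NOT_PRESENT  — 4 lookups
#2 VA=0xD0743A01BD3 (w,user):
  L0: frame=0x16 idx=26 entry=0x2F007 [P=1 RW=1 US=1 PS=0]
  L1: frame=0x2F idx=29 entry=0x31007 [P=1 RW=1 US=1 PS=0]
  L2: frame=0x31 idx=29 entry=0x33007 [P=1 RW=1 US=1 PS=0]
  L3: frame=0x33 idx=1 entry=0x36005 [P=1 RW=0 US=1 PS=0]
  ⇒ fault: PROTECTION_VIOLATION  — 4 lookups
#3 VA=0x48000000A0C (w,user):
  L0: frame=0x16 idx=9 entry=0x39087 [P=1 RW=1 US=1 PS=1]
  ✓ 0x39A0C (huge @L0)  — 1 lookups
#4 VA=0x28682C1CA46 (w,user):
  L0: frame=0x16 idx=5 entry=0x3B007 [P=1 RW=1 US=1 PS=0]
  L1: frame=0x3B idx=26 entry=0x3D007 [P=1 RW=1 US=1 PS=0]
  L2: frame=0x3D idx=22 entry=0x3F007 [P=1 RW=1 US=1 PS=0]
  L3: frame=0x3F idx=28 entry=0x43007 [P=1 RW=1 US=1 PS=0]
  ✓ 0x43A46  — 4 lookups
#5 VA=0x18301200AC2 (r,kernel):
  L0: frame=0x16 idx=3 entry=0x44007 [P=1 RW=1 US=1 PS=0]
  L1: frame=0x44 idx=12 entry=0x47007 [P=1 RW=1 US=1 PS=0]
  L2: frame=0x47 idx=9 entry=0x4B087 [P=1 RW=1 US=1 PS=1]
  ✓ 0x4BAC2 (huge @L2)  — 3 lookups

Access #4 fault: NONE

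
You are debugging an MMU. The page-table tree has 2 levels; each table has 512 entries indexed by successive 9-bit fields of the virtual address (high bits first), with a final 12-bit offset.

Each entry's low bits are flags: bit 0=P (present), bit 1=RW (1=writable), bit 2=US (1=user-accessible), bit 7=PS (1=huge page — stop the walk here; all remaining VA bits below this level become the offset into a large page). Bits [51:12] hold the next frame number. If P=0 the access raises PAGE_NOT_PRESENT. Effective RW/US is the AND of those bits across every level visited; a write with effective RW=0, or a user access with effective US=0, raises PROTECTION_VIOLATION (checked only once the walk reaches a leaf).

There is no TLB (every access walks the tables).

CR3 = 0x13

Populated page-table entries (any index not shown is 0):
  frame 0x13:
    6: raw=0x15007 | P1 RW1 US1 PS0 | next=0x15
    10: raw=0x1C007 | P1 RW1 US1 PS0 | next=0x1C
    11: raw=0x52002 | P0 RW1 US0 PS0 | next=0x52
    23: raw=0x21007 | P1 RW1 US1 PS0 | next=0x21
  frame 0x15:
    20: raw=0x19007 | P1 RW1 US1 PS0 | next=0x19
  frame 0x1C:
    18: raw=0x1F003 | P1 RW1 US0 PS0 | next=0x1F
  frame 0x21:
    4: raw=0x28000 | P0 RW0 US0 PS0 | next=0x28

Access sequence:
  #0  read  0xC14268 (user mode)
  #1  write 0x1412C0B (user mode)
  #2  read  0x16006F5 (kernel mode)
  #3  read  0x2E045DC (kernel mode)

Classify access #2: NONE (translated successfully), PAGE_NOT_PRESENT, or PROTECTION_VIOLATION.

Trace:
#0 VA=0xC14268 (r,user):
  L0: frame=0x13 idx=6 entry=0x15007 [P=1 RW=1 US=1 PS=0]
  L1: frame=0x15 idx=20 entry=0x19007 [P=1 RW=1 US=1 PS=0]
  → PA=0x19268  (2 entries read)
#1 VA=0x1412C0B (w,user):
  L0: frame=0x13 idx=10 entry=0x1C007 [P=1 RW=1 US=1 PS=0]
  L1: frame=0x1C idx=18 entry=0x1F003 [P=1 RW=1 US=0 PS=0]
  ⇒ fault: PROTECTION_VIOLATION  — 2 lookups
#2 VA=0x16006F5 (r,kernel):
  L0: frame=0x13 idx=11 entry=0x52002 [P=0 RW=1 US=0 PS=0]
  ⇒ fault: PAGE_NOT_PRESENT  — 1 lookups
#3 VA=0x2E045DC (r,kernel):
  L0: frame=0x13 idx=23 entry=0x21007 [P=1 RW=1 US=1 PS=0]
  L1: frame=0x21 idx=4 entry=0x28000 [P=0 RW=0 US=0 PS=0]
  ⇒ fault: PAGE_NOT_PRESENT  — 2 lookups

Access #2 fault: PAGE_NOT_PRESENT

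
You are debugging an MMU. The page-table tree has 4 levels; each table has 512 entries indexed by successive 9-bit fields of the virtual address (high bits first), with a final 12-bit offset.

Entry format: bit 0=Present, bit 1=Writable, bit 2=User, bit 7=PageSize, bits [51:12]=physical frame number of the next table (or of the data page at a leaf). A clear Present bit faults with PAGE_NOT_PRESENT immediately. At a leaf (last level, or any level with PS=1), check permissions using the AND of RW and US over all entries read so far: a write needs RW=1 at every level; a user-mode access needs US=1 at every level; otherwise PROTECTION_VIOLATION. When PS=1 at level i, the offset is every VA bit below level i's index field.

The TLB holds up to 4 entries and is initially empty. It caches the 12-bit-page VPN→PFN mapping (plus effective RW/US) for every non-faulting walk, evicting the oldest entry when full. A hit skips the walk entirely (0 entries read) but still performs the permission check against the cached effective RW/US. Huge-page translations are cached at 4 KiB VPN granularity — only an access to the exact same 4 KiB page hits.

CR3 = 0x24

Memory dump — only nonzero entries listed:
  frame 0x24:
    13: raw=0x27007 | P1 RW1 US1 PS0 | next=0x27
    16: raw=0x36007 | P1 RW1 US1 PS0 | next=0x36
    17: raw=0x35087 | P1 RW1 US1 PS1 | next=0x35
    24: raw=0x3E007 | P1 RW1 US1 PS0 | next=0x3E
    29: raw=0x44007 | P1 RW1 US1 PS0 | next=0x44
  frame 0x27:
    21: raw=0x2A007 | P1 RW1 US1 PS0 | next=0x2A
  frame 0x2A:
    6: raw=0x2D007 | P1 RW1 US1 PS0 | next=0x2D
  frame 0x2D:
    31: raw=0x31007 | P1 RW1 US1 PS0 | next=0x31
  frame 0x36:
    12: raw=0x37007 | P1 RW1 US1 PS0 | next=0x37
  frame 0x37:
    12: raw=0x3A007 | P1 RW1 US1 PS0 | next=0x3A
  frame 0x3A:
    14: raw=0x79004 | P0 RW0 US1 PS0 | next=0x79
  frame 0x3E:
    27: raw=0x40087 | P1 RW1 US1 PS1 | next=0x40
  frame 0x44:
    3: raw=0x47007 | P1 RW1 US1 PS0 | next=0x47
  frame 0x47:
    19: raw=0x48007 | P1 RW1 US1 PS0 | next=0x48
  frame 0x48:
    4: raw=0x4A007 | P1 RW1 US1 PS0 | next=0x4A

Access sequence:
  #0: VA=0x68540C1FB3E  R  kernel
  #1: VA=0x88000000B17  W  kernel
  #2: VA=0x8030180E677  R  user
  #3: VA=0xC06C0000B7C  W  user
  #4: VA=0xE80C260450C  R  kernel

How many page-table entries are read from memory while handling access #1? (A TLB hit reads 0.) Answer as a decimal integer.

Per-access translation:
#0 VA=0x68540C1FB3E (r,kernel):
  L0: frame=0x24 idx=13 entry=0x27007 [P=1 RW=1 US=1 PS=0]
  L1: frame=0x27 idx=21 entry=0x2A007 [P=1 RW=1 US=1 PS=0]
  L2: frame=0x2A idx=6 entry=0x2D007 [P=1 RW=1 US=1 PS=0]
  L3: frame=0x2D idx=31 entry=0x31007 [P=1 RW=1 US=1 PS=0]
  → PA=0x31B3E  (4 entries read)
#1 VA=0x88000000B17 (w,kernel):
  L0: frame=0x24 idx=17 entry=0x35087 [P=1 RW=1 US=1 PS=1]
  → PA=0x35B17 (huge @L0)  (1 entries read)
#2 VA=0x8030180E677 (r,user):
  L0: frame=0x24 idx=16 entry=0x36007 [P=1 RW=1 US=1 PS=0]
  L1: frame=0x36 idx=12 entry=0x37007 [P=1 RW=1 US=1 PS=0]
  L2: frame=0x37 idx=12 entry=0x3A007 [P=1 RW=1 US=1 PS=0]
  L3: frame=0x3A idx=14 entry=0x79004 [P=0 RW=0 US=1 PS=0]
  → PAGE_NOT_PRESENT  (4 entries read)
#3 VA=0xC06C0000B7C (w,user):
  L0: frame=0x24 idx=24 entry=0x3E007 [P=1 RW=1 US=1 PS=0]
  L1: frame=0x3E idx=27 entry=0x40087 [P=1 RW=1 US=1 PS=1]
  → PA=0x40B7C (huge @L1)  (2 entries read)
#4 VA=0xE80C260450C (r,kernel):
  L0: frame=0x24 idx=29 entry=0x44007 [P=1 RW=1 US=1 PS=0]
  L1: frame=0x44 idx=3 entry=0x47007 [P=1 RW=1 US=1 PS=0]
  L2: frame=0x47 idx=19 entry=0x48007 [P=1 RW=1 US=1 PS=0]
  L3: frame=0x48 idx=4 entry=0x4A007 [P=1 RW=1 US=1 PS=0]
  → PA=0x4A50C  (4 entries read)

Entries read for #1: 1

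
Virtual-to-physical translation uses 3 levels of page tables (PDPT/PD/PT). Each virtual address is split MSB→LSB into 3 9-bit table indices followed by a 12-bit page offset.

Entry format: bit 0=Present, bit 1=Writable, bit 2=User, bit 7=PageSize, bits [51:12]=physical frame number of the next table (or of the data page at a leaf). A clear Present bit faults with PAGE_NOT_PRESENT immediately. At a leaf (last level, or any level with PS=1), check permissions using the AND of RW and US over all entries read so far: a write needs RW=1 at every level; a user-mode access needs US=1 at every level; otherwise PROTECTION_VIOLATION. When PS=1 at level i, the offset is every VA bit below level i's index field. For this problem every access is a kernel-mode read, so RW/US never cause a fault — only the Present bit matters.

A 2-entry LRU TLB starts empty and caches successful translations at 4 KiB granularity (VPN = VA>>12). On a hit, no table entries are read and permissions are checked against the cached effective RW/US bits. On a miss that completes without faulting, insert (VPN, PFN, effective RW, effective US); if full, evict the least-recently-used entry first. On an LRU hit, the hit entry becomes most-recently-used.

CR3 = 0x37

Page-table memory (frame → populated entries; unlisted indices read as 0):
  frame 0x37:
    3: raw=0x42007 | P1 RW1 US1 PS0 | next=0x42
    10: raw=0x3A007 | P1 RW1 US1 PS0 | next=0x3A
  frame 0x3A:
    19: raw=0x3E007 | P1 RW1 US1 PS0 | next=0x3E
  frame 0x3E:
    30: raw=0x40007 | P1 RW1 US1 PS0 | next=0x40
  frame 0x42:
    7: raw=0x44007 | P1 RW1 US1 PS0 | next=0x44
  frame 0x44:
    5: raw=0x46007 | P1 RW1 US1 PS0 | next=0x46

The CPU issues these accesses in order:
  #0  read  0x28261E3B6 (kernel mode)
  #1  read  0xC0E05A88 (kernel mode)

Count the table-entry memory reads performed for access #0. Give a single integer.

Walk each access:
#0 VA=0x28261E3B6 (r,kernel):
  L0 @0x37[10] → 0x3A007  P=1,RW=1,US=1,PS=0
  L1 @0x3A[19] → 0x3E007  P=1,RW=1,US=1,PS=0
  L2 @0x3E[30] → 0x40007  P=1,RW=1,US=1,PS=0
  → PA=0x403B6  (3 entries read)
#1 VA=0xC0E05A88 (r,kernel):
  L0 @0x37[3] → 0x42007  P=1,RW=1,US=1,PS=0
  L1 @0x42[7] → 0x44007  P=1,RW=1,US=1,PS=0
  L2 @0x44[5] → 0x46007  P=1,RW=1,US=1,PS=0
  → PA=0x46A88  (3 entries read)

Entries read for #0: 3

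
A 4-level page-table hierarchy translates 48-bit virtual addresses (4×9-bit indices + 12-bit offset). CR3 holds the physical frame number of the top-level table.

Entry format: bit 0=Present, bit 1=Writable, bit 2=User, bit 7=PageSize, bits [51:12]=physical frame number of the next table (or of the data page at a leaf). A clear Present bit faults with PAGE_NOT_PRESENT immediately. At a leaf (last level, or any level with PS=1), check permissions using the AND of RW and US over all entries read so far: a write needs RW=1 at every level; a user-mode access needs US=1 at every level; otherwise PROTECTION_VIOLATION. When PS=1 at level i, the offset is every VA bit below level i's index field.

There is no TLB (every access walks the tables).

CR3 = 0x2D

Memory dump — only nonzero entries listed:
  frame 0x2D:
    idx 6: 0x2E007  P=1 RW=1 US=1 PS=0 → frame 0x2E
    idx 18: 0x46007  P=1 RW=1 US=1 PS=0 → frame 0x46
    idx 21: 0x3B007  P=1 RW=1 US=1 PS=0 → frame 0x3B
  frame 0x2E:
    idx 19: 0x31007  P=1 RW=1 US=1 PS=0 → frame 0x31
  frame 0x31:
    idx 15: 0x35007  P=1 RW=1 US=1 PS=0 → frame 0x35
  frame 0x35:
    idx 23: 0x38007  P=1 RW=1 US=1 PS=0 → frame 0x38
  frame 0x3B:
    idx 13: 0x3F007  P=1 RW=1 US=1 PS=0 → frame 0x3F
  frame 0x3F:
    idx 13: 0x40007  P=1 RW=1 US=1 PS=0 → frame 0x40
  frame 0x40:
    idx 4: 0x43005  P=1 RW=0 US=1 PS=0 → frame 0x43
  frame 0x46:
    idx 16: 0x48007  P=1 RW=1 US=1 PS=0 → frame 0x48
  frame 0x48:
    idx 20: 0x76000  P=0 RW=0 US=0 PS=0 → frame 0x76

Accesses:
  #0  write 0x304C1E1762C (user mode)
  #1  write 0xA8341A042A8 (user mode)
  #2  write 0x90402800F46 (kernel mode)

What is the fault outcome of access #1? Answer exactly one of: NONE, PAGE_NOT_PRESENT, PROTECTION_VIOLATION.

Per-access translation:
#0 VA=0x304C1E1762C (w,user):
  lvl0: tbl 0x2D, slot 6 ⇒ 0x2E007 (P1/RW1/US1/PS0)
  lvl1: tbl 0x2E, slot 19 ⇒ 0x31007 (P1/RW1/US1/PS0)
  lvl2: tbl 0x31, slot 15 ⇒ 0x35007 (P1/RW1/US1/PS0)
  lvl3: tbl 0x35, slot 23 ⇒ 0x38007 (P1/RW1/US1/PS0)
  ⇒ phys 0x3862C  [4 reads]
#1 VA=0xA8341A042A8 (w,user):
  lvl0: tbl 0x2D, slot 21 ⇒ 0x3B007 (P1/RW1/US1/PS0)
  lvl1: tbl 0x3B, slot 13 ⇒ 0x3F007 (P1/RW1/US1/PS0)
  lvl2: tbl 0x3F, slot 13 ⇒ 0x40007 (P1/RW1/US1/PS0)
  lvl3: tbl 0x40, slot 4 ⇒ 0x43005 (P1/RW0/US1/PS0)
  → PROTECTION_VIOLATION  (4 entries read)
#2 VA=0x90402800F46 (w,kernel):
  lvl0: tbl 0x2D, slot 18 ⇒ 0x46007 (P1/RW1/US1/PS0)
  lvl1: tbl 0x46, slot 16 ⇒ 0x48007 (P1/RW1/US1/PS0)
  lvl2: tbl 0x48, slot 20 ⇒ 0x76000 (P0/RW0/US0/PS0)
  → PAGE_NOT_PRESENT  (3 entries read)

Access #1 fault: PROTECTION_VIOLATION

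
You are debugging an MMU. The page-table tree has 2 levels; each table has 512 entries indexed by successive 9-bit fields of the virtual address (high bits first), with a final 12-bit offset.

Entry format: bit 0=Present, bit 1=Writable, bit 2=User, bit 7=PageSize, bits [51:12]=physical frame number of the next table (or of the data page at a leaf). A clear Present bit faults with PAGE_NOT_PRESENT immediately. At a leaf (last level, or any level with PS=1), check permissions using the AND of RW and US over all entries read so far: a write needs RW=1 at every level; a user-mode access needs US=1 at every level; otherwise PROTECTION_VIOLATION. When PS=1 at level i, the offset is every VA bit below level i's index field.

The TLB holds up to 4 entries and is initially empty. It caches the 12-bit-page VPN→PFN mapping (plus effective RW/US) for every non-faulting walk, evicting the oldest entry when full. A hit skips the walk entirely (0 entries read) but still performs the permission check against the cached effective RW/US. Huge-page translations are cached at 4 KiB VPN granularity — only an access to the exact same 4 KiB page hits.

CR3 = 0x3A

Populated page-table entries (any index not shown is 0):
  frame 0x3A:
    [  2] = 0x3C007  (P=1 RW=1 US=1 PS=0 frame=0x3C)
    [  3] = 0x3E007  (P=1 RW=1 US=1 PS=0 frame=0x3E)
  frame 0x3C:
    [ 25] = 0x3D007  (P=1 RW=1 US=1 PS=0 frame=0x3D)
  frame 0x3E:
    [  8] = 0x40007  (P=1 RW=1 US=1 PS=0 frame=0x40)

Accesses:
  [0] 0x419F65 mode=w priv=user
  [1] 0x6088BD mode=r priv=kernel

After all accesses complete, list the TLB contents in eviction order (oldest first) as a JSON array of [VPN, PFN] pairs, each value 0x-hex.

Per-access translation:
#0 VA=0x419F65 (w,user):
  lvl0: tbl 0x3A, slot 2 ⇒ 0x3C007 (P1/RW1/US1/PS0)
  lvl1: tbl 0x3C, slot 25 ⇒ 0x3D007 (P1/RW1/US1/PS0)
  ⇒ phys 0x3DF65  [2 reads]
#1 VA=0x6088BD (r,kernel):
  lvl0: tbl 0x3A, slot 3 ⇒ 0x3E007 (P1/RW1/US1/PS0)
  lvl1: tbl 0x3E, slot 8 ⇒ 0x40007 (P1/RW1/US1/PS0)
  ⇒ phys 0x408BD  [2 reads]

TLB: [["0x419", "0x3D"], ["0x608", "0x40"]]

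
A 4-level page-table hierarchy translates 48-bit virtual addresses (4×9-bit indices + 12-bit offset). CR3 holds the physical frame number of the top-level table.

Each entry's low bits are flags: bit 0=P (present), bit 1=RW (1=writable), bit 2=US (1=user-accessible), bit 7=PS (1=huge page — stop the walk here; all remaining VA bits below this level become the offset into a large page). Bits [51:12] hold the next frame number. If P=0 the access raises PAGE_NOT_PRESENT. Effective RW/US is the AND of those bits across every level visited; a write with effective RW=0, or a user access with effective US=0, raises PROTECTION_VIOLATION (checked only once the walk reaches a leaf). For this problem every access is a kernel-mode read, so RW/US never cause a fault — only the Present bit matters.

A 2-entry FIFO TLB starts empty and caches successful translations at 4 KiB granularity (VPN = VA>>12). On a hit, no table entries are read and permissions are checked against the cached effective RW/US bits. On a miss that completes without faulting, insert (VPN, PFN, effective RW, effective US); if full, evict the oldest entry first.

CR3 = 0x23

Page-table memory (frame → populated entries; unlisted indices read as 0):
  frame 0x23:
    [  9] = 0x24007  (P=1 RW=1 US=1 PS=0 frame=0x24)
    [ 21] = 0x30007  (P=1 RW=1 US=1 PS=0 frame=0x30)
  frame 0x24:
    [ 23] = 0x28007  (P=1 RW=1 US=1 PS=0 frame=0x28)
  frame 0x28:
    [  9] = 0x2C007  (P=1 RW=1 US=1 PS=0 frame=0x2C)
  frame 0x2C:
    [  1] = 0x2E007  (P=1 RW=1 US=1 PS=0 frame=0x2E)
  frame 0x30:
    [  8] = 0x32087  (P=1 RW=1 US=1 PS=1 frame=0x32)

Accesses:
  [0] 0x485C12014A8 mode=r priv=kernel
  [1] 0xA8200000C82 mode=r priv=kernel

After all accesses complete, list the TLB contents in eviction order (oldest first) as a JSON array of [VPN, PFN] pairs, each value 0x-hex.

Trace:
#0 VA=0x485C12014A8 (r,kernel):
  lvl0: tbl 0x23, slot 9 ⇒ 0x24007 (P1/RW1/US1/PS0)
  lvl1: tbl 0x24, slot 23 ⇒ 0x28007 (P1/RW1/US1/PS0)
  lvl2: tbl 0x28, slot 9 ⇒ 0x2C007 (P1/RW1/US1/PS0)
  lvl3: tbl 0x2C, slot 1 ⇒ 0x2E007 (P1/RW1/US1/PS0)
  ⇒ phys 0x2E4A8  [4 reads]
#1 VA=0xA8200000C82 (r,kernel):
  lvl0: tbl 0x23, slot 21 ⇒ 0x30007 (P1/RW1/US1/PS0)
  lvl1: tbl 0x30, slot 8 ⇒ 0x32087 (P1/RW1/US1/PS1)
  ⇒ phys 0x32C82 (huge @L1)  [2 reads]

TLB: [["0x485C1201", "0x2E"], ["0xA8200000", "0x32"]]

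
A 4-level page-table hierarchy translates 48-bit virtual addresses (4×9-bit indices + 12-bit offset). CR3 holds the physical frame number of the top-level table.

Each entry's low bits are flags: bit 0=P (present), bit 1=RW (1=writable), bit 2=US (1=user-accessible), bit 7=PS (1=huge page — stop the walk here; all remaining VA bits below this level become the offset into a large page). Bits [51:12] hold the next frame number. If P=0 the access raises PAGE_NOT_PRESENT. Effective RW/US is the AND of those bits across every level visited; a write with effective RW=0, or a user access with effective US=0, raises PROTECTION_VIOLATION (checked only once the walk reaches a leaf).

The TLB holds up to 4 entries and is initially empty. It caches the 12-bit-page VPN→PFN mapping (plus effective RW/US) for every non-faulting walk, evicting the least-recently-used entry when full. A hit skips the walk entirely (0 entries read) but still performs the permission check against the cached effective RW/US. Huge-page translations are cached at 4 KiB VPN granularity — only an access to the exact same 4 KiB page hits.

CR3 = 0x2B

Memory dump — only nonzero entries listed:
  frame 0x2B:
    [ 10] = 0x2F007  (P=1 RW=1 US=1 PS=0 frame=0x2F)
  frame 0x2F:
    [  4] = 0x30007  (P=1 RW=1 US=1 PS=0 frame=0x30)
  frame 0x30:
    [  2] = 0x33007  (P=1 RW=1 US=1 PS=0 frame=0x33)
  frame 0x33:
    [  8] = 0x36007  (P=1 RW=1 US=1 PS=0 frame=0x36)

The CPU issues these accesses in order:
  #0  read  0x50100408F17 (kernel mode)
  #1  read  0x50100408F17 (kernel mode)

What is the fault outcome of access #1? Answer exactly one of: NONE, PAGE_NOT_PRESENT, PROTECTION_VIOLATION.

Per-access translation:
#0 VA=0x50100408F17 (r,kernel):
  lvl0: tbl 0x2B, slot 10 ⇒ 0x2F007 (P1/RW1/US1/PS0)
  lvl1: tbl 0x2F, slot 4 ⇒ 0x30007 (P1/RW1/US1/PS0)
  lvl2: tbl 0x30, slot 2 ⇒ 0x33007 (P1/RW1/US1/PS0)
  lvl3: tbl 0x33, slot 8 ⇒ 0x36007 (P1/RW1/US1/PS0)
  → PA=0x36F17  (4 entries read)
#1 VA=0x50100408F17 (r,kernel):
  TLB hit vpn=0x50100408 → PA=0x36F17

Access #1 fault: NONE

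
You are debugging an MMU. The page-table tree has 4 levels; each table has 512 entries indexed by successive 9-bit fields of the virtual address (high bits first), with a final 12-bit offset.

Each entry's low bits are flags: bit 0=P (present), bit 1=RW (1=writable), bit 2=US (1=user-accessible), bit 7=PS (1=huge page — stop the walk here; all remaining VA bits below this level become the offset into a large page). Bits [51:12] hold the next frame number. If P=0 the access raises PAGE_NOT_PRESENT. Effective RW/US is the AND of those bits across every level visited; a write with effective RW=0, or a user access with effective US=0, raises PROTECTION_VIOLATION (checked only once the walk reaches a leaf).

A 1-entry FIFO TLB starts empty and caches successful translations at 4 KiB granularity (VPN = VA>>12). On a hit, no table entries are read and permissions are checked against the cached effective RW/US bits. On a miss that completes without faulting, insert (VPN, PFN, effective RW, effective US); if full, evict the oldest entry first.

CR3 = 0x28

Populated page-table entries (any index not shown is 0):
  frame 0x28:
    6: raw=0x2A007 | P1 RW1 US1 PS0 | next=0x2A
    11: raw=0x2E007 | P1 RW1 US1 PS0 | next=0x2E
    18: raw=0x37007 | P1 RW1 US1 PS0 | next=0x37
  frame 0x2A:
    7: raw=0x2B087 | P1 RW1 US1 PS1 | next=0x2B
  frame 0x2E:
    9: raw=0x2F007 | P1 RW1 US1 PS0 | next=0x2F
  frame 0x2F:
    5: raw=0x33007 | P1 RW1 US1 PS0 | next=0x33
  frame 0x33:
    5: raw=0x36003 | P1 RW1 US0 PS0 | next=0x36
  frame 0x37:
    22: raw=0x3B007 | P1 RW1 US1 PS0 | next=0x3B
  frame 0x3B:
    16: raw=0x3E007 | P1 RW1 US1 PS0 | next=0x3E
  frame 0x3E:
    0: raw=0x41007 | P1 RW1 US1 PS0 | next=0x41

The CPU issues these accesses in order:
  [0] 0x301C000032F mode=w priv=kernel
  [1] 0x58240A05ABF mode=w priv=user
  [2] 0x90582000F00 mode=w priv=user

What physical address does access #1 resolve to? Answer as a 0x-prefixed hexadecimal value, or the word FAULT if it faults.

Per-access translation:
#0 VA=0x301C000032F (w,kernel):
  L0 @0x28[6] → 0x2A007  P=1,RW=1,US=1,PS=0
  L1 @0x2A[7] → 0x2B087  P=1,RW=1,US=1,PS=1
  ⇒ phys 0x2B32F (huge @L1)  [2 reads]
#1 VA=0x58240A05ABF (w,user):
  L0 @0x28[11] → 0x2E007  P=1,RW=1,US=1,PS=0
  L1 @0x2E[9] → 0x2F007  P=1,RW=1,US=1,PS=0
  L2 @0x2F[5] → 0x33007  P=1,RW=1,US=1,PS=0
  L3 @0x33[5] → 0x36003  P=1,RW=1,US=0,PS=0
  ⇒ fault: PROTECTION_VIOLATION  — 4 lookups
#2 VA=0x90582000F00 (w,user):
  L0 @0x28[18] → 0x37007  P=1,RW=1,US=1,PS=0
  L1 @0x37[22] → 0x3B007  P=1,RW=1,US=1,PS=0
  L2 @0x3B[16] → 0x3E007  P=1,RW=1,US=1,PS=0
  L3 @0x3E[0] → 0x41007  P=1,RW=1,US=1,PS=0
  ⇒ phys 0x41F00  [4 reads]

Access #1 PA: FAULT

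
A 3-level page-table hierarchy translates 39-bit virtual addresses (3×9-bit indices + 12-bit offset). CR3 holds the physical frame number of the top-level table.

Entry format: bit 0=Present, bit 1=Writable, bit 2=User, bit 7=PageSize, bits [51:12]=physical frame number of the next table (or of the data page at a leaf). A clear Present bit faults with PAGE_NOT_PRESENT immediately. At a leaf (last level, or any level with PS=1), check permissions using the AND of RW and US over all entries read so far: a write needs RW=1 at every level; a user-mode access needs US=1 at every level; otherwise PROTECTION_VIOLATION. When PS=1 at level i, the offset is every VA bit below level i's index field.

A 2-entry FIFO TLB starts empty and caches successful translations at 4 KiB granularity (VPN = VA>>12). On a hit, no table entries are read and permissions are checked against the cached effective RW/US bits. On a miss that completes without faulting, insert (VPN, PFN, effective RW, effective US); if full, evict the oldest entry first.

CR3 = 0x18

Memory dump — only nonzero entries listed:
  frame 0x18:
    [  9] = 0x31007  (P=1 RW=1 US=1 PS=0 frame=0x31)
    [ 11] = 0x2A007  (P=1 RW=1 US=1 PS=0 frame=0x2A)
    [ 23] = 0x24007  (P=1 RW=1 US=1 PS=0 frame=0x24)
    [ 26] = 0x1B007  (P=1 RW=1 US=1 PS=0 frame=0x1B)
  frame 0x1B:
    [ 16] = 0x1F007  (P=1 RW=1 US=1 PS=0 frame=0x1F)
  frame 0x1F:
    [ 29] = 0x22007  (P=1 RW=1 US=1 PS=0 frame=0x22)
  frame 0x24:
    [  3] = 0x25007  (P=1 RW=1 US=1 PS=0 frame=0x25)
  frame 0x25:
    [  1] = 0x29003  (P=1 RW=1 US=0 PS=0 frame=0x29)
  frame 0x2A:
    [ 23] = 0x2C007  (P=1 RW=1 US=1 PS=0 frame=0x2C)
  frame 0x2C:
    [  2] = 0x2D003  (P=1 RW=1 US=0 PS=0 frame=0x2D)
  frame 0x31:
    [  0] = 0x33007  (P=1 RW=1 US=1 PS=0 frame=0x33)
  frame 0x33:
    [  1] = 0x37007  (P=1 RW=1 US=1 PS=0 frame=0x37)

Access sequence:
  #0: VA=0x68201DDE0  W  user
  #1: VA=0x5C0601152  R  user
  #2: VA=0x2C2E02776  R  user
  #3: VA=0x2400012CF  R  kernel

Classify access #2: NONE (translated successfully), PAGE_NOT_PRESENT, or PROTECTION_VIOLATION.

Trace:
#0 VA=0x68201DDE0 (w,user):
  L0: frame=0x18 idx=26 entry=0x1B007 [P=1 RW=1 US=1 PS=0]
  L1: frame=0x1B idx=16 entry=0x1F007 [P=1 RW=1 US=1 PS=0]
  L2: frame=0x1F idx=29 entry=0x22007 [P=1 RW=1 US=1 PS=0]
  ⇒ phys 0x22DE0  [3 reads]
#1 VA=0x5C0601152 (r,user):
  L0: frame=0x18 idx=23 entry=0x24007 [P=1 RW=1 US=1 PS=0]
  L1: frame=0x24 idx=3 entry=0x25007 [P=1 RW=1 US=1 PS=0]
  L2: frame=0x25 idx=1 entry=0x29003 [P=1 RW=1 US=0 PS=0]
  ✗ PROTECTION_VIOLATION  [3 reads]
#2 VA=0x2C2E02776 (r,user):
  L0: frame=0x18 idx=11 entry=0x2A007 [P=1 RW=1 US=1 PS=0]
  L1: frame=0x2A idx=23 entry=0x2C007 [P=1 RW=1 US=1 PS=0]
  L2: frame=0x2C idx=2 entry=0x2D003 [P=1 RW=1 US=0 PS=0]
  ✗ PROTECTION_VIOLATION  [3 reads]
#3 VA=0x2400012CF (r,kernel):
  L0: frame=0x18 idx=9 entry=0x31007 [P=1 RW=1 US=1 PS=0]
  L1: frame=0x31 idx=0 entry=0x33007 [P=1 RW=1 US=1 PS=0]
  L2: frame=0x33 idx=1 entry=0x37007 [P=1 RW=1 US=1 PS=0]
  ⇒ phys 0x372CF  [3 reads]

Access #2 fault: PROTECTION_VIOLATION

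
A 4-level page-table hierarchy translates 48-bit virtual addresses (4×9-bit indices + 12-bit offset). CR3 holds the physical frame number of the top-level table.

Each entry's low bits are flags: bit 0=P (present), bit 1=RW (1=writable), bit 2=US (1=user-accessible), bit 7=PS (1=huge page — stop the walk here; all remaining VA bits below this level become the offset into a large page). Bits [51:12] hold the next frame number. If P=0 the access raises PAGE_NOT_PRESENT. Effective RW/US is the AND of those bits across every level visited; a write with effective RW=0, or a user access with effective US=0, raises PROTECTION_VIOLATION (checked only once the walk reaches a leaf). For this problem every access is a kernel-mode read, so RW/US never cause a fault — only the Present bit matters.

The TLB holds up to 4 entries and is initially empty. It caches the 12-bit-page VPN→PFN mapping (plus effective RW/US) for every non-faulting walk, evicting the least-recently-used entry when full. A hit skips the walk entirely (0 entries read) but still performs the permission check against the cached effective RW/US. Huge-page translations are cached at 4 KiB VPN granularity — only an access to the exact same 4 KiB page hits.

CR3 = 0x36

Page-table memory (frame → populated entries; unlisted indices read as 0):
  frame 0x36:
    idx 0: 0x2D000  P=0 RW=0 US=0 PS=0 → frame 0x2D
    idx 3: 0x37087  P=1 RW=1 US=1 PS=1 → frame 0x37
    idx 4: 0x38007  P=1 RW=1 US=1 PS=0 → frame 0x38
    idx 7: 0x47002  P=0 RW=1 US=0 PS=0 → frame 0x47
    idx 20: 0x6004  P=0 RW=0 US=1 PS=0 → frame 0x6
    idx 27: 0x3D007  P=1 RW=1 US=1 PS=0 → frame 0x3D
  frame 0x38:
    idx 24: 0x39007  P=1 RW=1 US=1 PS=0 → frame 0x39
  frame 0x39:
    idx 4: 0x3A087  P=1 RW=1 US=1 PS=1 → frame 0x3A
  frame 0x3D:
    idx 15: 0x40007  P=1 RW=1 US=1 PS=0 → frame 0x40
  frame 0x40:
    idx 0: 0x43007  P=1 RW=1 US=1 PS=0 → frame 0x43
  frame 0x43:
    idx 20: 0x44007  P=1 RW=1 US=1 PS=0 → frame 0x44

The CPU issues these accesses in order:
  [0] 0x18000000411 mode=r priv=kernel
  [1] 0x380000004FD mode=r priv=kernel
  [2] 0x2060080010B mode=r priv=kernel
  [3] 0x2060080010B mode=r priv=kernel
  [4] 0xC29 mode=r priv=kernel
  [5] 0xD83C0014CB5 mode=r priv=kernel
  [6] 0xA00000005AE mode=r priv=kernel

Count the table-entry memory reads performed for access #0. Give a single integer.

Walk each access:
#0 VA=0x18000000411 (r,kernel):
  L0: frame=0x36 idx=3 entry=0x37087 [P=1 RW=1 US=1 PS=1]
  → PA=0x37411 (huge @L0)  (1 entries read)
#1 VA=0x380000004FD (r,kernel):
  L0: frame=0x36 idx=7 entry=0x47002 [P=0 RW=1 US=0 PS=0]
  ⇒ fault: PAGE_NOT_PRESENT  — 1 lookups
#2 VA=0x2060080010B (r,kernel):
  L0: frame=0x36 idx=4 entry=0x38007 [P=1 RW=1 US=1 PS=0]
  L1: frame=0x38 idx=24 entry=0x39007 [P=1 RW=1 US=1 PS=0]
  L2: frame=0x39 idx=4 entry=0x3A087 [P=1 RW=1 US=1 PS=1]
  → PA=0x3A10B (huge @L2)  (3 entries read)
#3 VA=0x2060080010B (r,kernel):
  TLB hit vpn=0x20600800 → PA=0x3A10B
#4 VA=0xC29 (r,kernel):
  L0: frame=0x36 idx=0 entry=0x2D000 [P=0 RW=0 US=0 PS=0]
  ⇒ fault: PAGE_NOT_PRESENT  — 1 lookups
#5 VA=0xD83C0014CB5 (r,kernel):
  L0: frame=0x36 idx=27 entry=0x3D007 [P=1 RW=1 US=1 PS=0]
  L1: frame=0x3D idx=15 entry=0x40007 [P=1 RW=1 US=1 PS=0]
  L2: frame=0x40 idx=0 entry=0x43007 [P=1 RW=1 US=1 PS=0]
  L3: frame=0x43 idx=20 entry=0x44007 [P=1 RW=1 US=1 PS=0]
  → PA=0x44CB5  (4 entries read)
#6 VA=0xA00000005AE (r,kernel):
  L0: frame=0x36 idx=20 entry=0x6004 [P=0 RW=0 US=1 PS=0]
  ⇒ fault: PAGE_NOT_PRESENT  — 1 lookups

Entries read for #0: 1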